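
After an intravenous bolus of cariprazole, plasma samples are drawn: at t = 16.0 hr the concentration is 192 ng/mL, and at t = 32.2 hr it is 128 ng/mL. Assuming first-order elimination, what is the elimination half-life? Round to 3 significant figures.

27.7 hours

k = ln(C₁/C₂) / (t₂ − t₁) = ln(192/128) / (32.2 − 16.0)
  = 0.4055 / 16.20 = 0.02503 hr⁻¹
t½ = ln 2 / k = ln 2 / 0.02503 ≈ 27.7 hours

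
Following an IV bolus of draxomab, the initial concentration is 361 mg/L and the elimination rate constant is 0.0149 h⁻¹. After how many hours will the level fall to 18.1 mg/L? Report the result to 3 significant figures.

C(t) = C₀ e^(−kt)  ⇒  t = ln(C₀/C) / k
t = ln(361/18.1) / 0.01490 = 2.993 / 0.01490 ≈ 201 hours

201 hours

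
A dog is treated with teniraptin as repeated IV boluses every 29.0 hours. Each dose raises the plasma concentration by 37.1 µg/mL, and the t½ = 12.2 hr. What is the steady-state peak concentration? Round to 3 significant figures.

45.9 µg/mL

k = ln 2 / 12.2 = 0.05682 hr⁻¹
Fraction remaining after one interval: e^(−kτ) = e^(−0.05682 × 29.0) = 0.1925
R = 1 / (1 − 0.1925) = 1.238
Css,max = 37.1 × 1.238 ≈ 45.9 µg/mL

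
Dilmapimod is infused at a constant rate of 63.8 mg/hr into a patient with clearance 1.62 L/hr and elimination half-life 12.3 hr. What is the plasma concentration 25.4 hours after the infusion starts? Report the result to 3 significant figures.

Css = rate / CL = 63.8 / 1.62 = 39.38 mg/L
k = ln 2 / 12.3 = 0.05635 hr⁻¹
C(t) = Css (1 − e^(−kt)) = 39.38 × (1 − e^(−1.431)) = 39.38 × 0.7610 ≈ 30.0 mg/L

30.0 mg/L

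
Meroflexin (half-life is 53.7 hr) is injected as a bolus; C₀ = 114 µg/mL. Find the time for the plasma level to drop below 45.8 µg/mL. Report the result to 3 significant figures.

k = ln 2 / 53.7 = 0.01291 hr⁻¹
C(t) = C₀ e^(−kt)  ⇒  t = ln(C₀/C) / k
t = ln(114/45.8) / 0.01291 = 0.9119 / 0.01291 ≈ 70.6 hours

70.6 hours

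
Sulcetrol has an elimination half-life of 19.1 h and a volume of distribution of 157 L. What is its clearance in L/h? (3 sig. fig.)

5.70 L/h

k = ln 2 / t½ = ln 2 / 19.1 = 0.03629 h⁻¹
CL = k · V = 0.03629 × 157 ≈ 5.70 L/h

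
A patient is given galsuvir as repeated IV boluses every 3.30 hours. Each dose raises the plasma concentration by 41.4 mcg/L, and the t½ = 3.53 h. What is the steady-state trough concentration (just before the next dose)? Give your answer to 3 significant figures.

45.4 mcg/L

k = ln 2 / 3.53 = 0.1964 h⁻¹
Fraction remaining after one interval: e^(−kτ) = e^(−0.1964 × 3.30) = 0.5231
R = 1 / (1 − 0.5231) = 2.097
Css,max = 41.4 × 2.097 = 86.81 mcg/L
Css,min = Css,max × e^(−kτ) = 86.81 × 0.5231 ≈ 45.4 mcg/L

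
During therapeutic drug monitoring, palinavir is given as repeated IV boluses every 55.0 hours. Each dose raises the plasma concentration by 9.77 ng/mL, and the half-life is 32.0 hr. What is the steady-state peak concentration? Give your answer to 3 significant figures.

14.0 ng/mL

k = ln 2 / 32.0 = 0.02166 hr⁻¹
Fraction remaining after one interval: e^(−kτ) = e^(−0.02166 × 55.0) = 0.3038
R = 1 / (1 − 0.3038) = 1.436
Css,max = 9.77 × 1.436 ≈ 14.0 ng/mL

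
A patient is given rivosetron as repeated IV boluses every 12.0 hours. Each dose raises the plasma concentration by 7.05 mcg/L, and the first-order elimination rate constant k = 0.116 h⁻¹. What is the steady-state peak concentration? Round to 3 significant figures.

Fraction remaining after one interval: e^(−kτ) = e^(−0.1160 × 12.0) = 0.2486
R = 1 / (1 − 0.2486) = 1.331
Css,max = 7.05 × 1.331 ≈ 9.38 mcg/L

9.38 mcg/L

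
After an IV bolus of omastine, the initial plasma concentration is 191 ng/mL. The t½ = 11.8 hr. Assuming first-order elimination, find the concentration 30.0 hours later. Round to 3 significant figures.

k = ln 2 / 11.8 = 0.05874 hr⁻¹
C(t) = C₀ e^(−kt) = 191 × e^(−0.05874 × 30.0) = 191 × e^(−1.762) = 191 × 0.1717 ≈ 32.8 ng/mL

32.8 ng/mL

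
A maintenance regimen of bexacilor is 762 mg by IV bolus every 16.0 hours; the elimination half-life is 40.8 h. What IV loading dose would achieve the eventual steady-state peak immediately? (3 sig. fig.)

3200 mg

k = ln 2 / 40.8 = 0.01699 h⁻¹
Accumulation ratio R = 1 / (1 − e^(−kτ)) = 1 / (1 − e^(−0.01699×16.0)) = 1 / (1 − 0.7620) = 4.201
Loading dose = maintenance dose × R = 762 × 4.201 ≈ 3200 mg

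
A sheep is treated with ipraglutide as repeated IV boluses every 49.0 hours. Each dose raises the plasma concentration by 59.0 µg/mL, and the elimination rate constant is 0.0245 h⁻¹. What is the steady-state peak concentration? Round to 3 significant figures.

84.4 µg/mL

Fraction remaining after one interval: e^(−kτ) = e^(−0.02450 × 49.0) = 0.3010
R = 1 / (1 − 0.3010) = 1.431
Css,max = 59.0 × 1.431 ≈ 84.4 µg/mL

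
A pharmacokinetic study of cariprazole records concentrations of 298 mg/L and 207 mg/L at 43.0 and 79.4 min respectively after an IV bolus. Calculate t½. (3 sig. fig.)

69.2 minutes

k = ln(C₁/C₂) / (t₂ − t₁) = ln(298/207) / (79.4 − 43.0)
  = 0.3644 / 36.40 = 0.01001 min⁻¹
t½ = ln 2 / k = ln 2 / 0.01001 ≈ 69.2 minutes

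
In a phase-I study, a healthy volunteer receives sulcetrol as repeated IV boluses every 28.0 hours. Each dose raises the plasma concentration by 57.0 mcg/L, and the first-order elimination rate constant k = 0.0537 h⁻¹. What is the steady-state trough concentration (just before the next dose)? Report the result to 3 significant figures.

Fraction remaining after one interval: e^(−kτ) = e^(−0.05370 × 28.0) = 0.2223
R = 1 / (1 − 0.2223) = 1.286
Css,max = 57.0 × 1.286 = 73.30 mcg/L
Css,min = Css,max × e^(−kτ) = 73.30 × 0.2223 ≈ 16.3 mcg/L

16.3 mcg/L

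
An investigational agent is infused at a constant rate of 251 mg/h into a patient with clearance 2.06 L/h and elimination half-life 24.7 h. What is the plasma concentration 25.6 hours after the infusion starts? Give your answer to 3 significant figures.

Css = rate / CL = 251 / 2.06 = 121.8 µg/mL
k = ln 2 / 24.7 = 0.02806 h⁻¹
C(t) = Css (1 − e^(−kt)) = 121.8 × (1 − e^(−0.7184)) = 121.8 × 0.5125 ≈ 62.4 µg/mL

62.4 µg/mL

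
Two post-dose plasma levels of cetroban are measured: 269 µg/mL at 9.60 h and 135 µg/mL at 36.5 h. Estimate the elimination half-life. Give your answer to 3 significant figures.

27.0 hours

k = ln(C₁/C₂) / (t₂ − t₁) = ln(269/135) / (36.5 − 9.60)
  = 0.6894 / 26.90 = 0.02563 h⁻¹
t½ = ln 2 / k = ln 2 / 0.02563 ≈ 27.0 hours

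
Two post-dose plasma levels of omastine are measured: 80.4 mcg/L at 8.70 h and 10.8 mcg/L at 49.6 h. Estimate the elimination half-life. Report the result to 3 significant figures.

k = ln(C₁/C₂) / (t₂ − t₁) = ln(80.4/10.8) / (49.6 − 8.70)
  = 2.007 / 40.90 = 0.04908 h⁻¹
t½ = ln 2 / k = ln 2 / 0.04908 ≈ 14.1 hours

14.1 hours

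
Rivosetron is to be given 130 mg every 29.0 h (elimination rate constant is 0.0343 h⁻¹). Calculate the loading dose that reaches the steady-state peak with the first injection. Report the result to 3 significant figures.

Accumulation ratio R = 1 / (1 − e^(−kτ)) = 1 / (1 − e^(−0.03430×29.0)) = 1 / (1 − 0.3698) = 1.587
Loading dose = maintenance dose × R = 130 × 1.587 ≈ 206 mg

206 mg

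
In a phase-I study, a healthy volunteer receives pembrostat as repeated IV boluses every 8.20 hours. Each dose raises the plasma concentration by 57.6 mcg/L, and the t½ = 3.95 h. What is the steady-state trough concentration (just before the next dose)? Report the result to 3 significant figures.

17.9 mcg/L

k = ln 2 / 3.95 = 0.1755 h⁻¹
Fraction remaining after one interval: e^(−kτ) = e^(−0.1755 × 8.20) = 0.2372
R = 1 / (1 − 0.2372) = 1.311
Css,max = 57.6 × 1.311 = 75.51 mcg/L
Css,min = Css,max × e^(−kτ) = 75.51 × 0.2372 ≈ 17.9 mcg/L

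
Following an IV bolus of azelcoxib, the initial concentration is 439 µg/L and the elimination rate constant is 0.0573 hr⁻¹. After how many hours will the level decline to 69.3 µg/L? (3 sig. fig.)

C(t) = C₀ e^(−kt)  ⇒  t = ln(C₀/C) / k
t = ln(439/69.3) / 0.05730 = 1.846 / 0.05730 ≈ 32.2 hours

32.2 hours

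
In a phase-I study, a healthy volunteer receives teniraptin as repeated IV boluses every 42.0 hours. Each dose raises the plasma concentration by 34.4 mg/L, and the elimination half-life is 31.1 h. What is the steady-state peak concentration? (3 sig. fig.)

k = ln 2 / 31.1 = 0.02229 h⁻¹
Fraction remaining after one interval: e^(−kτ) = e^(−0.02229 × 42.0) = 0.3922
R = 1 / (1 − 0.3922) = 1.645
Css,max = 34.4 × 1.645 ≈ 56.6 mg/L

56.6 mg/L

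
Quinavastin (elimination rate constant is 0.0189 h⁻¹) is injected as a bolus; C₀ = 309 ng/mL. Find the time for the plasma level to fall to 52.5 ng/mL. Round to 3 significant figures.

93.8 hours

C(t) = C₀ e^(−kt)  ⇒  t = ln(C₀/C) / k
t = ln(309/52.5) / 0.01890 = 1.773 / 0.01890 ≈ 93.8 hours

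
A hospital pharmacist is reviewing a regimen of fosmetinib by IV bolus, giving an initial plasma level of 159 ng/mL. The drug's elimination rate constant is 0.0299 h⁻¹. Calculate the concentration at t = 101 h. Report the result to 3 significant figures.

7.76 ng/mL

C(t) = C₀ e^(−kt) = 159 × e^(−0.02990 × 101) = 159 × e^(−3.020) = 159 × 0.04881 ≈ 7.76 ng/mL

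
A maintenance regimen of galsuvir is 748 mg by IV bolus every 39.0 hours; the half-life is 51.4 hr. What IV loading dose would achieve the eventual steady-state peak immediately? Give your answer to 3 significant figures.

1830 mg

k = ln 2 / 51.4 = 0.01349 hr⁻¹
Accumulation ratio R = 1 / (1 − e^(−kτ)) = 1 / (1 − e^(−0.01349×39.0)) = 1 / (1 − 0.5910) = 2.445
Loading dose = maintenance dose × R = 748 × 2.445 ≈ 1830 mg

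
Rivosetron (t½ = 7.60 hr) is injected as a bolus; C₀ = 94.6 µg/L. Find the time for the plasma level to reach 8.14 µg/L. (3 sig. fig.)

26.9 hours

k = ln 2 / 7.60 = 0.09120 hr⁻¹
C(t) = C₀ e^(−kt)  ⇒  t = ln(C₀/C) / k
t = ln(94.6/8.14) / 0.09120 = 2.453 / 0.09120 ≈ 26.9 hours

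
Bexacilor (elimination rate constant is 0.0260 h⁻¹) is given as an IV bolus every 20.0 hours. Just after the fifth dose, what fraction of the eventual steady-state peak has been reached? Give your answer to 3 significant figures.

f_n = 1 − e^(−nkτ) = 1 − e^(−5 × 0.02600 × 20.0) = 1 − e^(−2.600) = 1 − 0.07427 ≈ 0.926

0.926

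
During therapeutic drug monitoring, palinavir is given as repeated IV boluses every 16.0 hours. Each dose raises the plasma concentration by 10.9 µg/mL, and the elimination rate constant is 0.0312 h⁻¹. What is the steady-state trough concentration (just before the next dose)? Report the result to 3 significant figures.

Fraction remaining after one interval: e^(−kτ) = e^(−0.03120 × 16.0) = 0.6070
R = 1 / (1 − 0.6070) = 2.545
Css,max = 10.9 × 2.545 = 27.74 µg/mL
Css,min = Css,max × e^(−kτ) = 27.74 × 0.6070 ≈ 16.8 µg/mL

16.8 µg/mL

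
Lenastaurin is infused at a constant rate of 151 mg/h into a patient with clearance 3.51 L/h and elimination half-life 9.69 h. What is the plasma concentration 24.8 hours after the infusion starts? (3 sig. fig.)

Css = rate / CL = 151 / 3.51 = 43.02 µg/mL
k = ln 2 / 9.69 = 0.07153 h⁻¹
C(t) = Css (1 − e^(−kt)) = 43.02 × (1 − e^(−1.774)) = 43.02 × 0.8303 ≈ 35.7 µg/mL

35.7 µg/mL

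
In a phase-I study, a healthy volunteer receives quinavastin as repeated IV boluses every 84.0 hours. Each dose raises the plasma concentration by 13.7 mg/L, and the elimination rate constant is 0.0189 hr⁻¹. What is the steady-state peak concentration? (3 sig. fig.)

Fraction remaining after one interval: e^(−kτ) = e^(−0.01890 × 84.0) = 0.2044
R = 1 / (1 − 0.2044) = 1.257
Css,max = 13.7 × 1.257 ≈ 17.2 mg/L

17.2 mg/L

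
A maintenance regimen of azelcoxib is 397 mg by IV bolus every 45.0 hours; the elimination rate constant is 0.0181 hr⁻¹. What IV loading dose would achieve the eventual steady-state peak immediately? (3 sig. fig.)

Accumulation ratio R = 1 / (1 − e^(−kτ)) = 1 / (1 − e^(−0.01810×45.0)) = 1 / (1 − 0.4429) = 1.795
Loading dose = maintenance dose × R = 397 × 1.795 ≈ 713 mg

713 mg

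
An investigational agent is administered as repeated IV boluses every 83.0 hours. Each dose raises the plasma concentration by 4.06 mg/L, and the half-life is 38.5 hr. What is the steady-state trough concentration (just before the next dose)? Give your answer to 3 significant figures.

1.17 mg/L

k = ln 2 / 38.5 = 0.01800 hr⁻¹
Fraction remaining after one interval: e^(−kτ) = e^(−0.01800 × 83.0) = 0.2244
R = 1 / (1 − 0.2244) = 1.289
Css,max = 4.06 × 1.289 = 5.235 mg/L
Css,min = Css,max × e^(−kτ) = 5.235 × 0.2244 ≈ 1.17 mg/L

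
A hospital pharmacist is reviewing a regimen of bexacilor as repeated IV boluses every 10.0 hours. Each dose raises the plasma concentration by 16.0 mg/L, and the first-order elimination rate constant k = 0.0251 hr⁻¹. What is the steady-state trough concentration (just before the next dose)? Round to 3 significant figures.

Fraction remaining after one interval: e^(−kτ) = e^(−0.02510 × 10.0) = 0.7780
R = 1 / (1 − 0.7780) = 4.505
Css,max = 16.0 × 4.505 = 72.08 mg/L
Css,min = Css,max × e^(−kτ) = 72.08 × 0.7780 ≈ 56.1 mg/L

56.1 mg/L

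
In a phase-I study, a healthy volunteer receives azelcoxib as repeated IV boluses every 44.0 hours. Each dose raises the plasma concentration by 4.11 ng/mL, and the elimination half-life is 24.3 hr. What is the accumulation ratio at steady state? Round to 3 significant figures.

k = ln 2 / 24.3 = 0.02852 hr⁻¹
Fraction remaining after one interval: e^(−kτ) = e^(−0.02852 × 44.0) = 0.2851
R = 1 / (1 − 0.2851) = 1 / 0.7149 ≈ 1.40

1.40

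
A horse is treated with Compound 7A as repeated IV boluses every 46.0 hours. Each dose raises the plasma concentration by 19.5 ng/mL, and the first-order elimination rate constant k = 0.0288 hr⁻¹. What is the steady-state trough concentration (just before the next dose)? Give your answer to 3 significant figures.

7.06 ng/mL

Fraction remaining after one interval: e^(−kτ) = e^(−0.02880 × 46.0) = 0.2659
R = 1 / (1 − 0.2659) = 1.362
Css,max = 19.5 × 1.362 = 26.56 ng/mL
Css,min = Css,max × e^(−kτ) = 26.56 × 0.2659 ≈ 7.06 ng/mL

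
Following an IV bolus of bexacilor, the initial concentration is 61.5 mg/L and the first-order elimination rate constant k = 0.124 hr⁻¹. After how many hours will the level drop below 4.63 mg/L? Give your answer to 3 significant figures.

C(t) = C₀ e^(−kt)  ⇒  t = ln(C₀/C) / k
t = ln(61.5/4.63) / 0.1240 = 2.586 / 0.1240 ≈ 20.9 hours

20.9 hours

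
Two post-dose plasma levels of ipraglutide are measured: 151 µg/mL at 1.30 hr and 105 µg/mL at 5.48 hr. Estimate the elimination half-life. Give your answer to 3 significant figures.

7.97 hours

k = ln(C₁/C₂) / (t₂ − t₁) = ln(151/105) / (5.48 − 1.30)
  = 0.3633 / 4.180 = 0.08692 hr⁻¹
t½ = ln 2 / k = ln 2 / 0.08692 ≈ 7.97 hours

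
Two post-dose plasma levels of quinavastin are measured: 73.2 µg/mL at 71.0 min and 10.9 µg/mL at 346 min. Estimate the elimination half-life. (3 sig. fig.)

100 minutes

k = ln(C₁/C₂) / (t₂ − t₁) = ln(73.2/10.9) / (346 − 71.0)
  = 1.904 / 275.0 = 0.006925 min⁻¹
t½ = ln 2 / k = ln 2 / 0.006925 ≈ 100 minutes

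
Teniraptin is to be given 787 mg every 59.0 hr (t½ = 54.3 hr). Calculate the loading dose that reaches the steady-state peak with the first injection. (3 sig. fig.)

k = ln 2 / 54.3 = 0.01277 hr⁻¹
Accumulation ratio R = 1 / (1 − e^(−kτ)) = 1 / (1 − e^(−0.01277×59.0)) = 1 / (1 − 0.4709) = 1.890
Loading dose = maintenance dose × R = 787 × 1.890 ≈ 1490 mg

1490 mg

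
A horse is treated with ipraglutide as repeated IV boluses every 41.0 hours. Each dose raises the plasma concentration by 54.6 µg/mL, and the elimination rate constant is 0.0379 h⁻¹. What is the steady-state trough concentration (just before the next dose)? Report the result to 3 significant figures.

Fraction remaining after one interval: e^(−kτ) = e^(−0.03790 × 41.0) = 0.2114
R = 1 / (1 − 0.2114) = 1.268
Css,max = 54.6 × 1.268 = 69.24 µg/mL
Css,min = Css,max × e^(−kτ) = 69.24 × 0.2114 ≈ 14.6 µg/mL

14.6 µg/mL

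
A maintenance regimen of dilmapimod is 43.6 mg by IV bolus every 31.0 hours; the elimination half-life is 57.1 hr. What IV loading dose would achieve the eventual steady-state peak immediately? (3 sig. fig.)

139 mg

k = ln 2 / 57.1 = 0.01214 hr⁻¹
Accumulation ratio R = 1 / (1 − e^(−kτ)) = 1 / (1 − e^(−0.01214×31.0)) = 1 / (1 − 0.6864) = 3.189
Loading dose = maintenance dose × R = 43.6 × 3.189 ≈ 139 mg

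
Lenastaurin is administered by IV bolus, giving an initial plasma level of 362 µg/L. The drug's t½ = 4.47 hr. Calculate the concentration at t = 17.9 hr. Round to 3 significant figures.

22.6 µg/L

k = ln 2 / 4.47 = 0.1551 hr⁻¹
C(t) = C₀ e^(−kt) = 362 × e^(−0.1551 × 17.9) = 362 × e^(−2.776) = 362 × 0.06231 ≈ 22.6 µg/L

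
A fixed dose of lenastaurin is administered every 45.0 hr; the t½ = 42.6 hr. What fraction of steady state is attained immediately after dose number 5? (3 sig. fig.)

0.974

k = ln 2 / 42.6 = 0.01627 hr⁻¹
f_n = 1 − e^(−nkτ) = 1 − e^(−5 × 0.01627 × 45.0) = 1 − e^(−3.661) = 1 − 0.02571 ≈ 0.974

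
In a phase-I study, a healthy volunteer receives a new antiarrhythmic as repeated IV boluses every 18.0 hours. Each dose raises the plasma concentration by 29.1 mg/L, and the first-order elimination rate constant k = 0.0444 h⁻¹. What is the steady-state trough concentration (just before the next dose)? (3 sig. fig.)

Fraction remaining after one interval: e^(−kτ) = e^(−0.04440 × 18.0) = 0.4497
R = 1 / (1 − 0.4497) = 1.817
Css,max = 29.1 × 1.817 = 52.88 mg/L
Css,min = Css,max × e^(−kτ) = 52.88 × 0.4497 ≈ 23.8 mg/L

23.8 mg/L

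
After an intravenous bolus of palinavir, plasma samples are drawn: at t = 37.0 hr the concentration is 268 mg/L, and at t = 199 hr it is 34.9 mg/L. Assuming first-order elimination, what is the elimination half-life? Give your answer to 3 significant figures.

55.1 hours

k = ln(C₁/C₂) / (t₂ − t₁) = ln(268/34.9) / (199 − 37.0)
  = 2.039 / 162.0 = 0.01258 hr⁻¹
t½ = ln 2 / k = ln 2 / 0.01258 ≈ 55.1 hours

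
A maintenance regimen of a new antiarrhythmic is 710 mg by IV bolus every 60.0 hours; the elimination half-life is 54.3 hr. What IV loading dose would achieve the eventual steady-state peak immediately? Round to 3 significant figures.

k = ln 2 / 54.3 = 0.01277 hr⁻¹
Accumulation ratio R = 1 / (1 − e^(−kτ)) = 1 / (1 − e^(−0.01277×60.0)) = 1 / (1 − 0.4649) = 1.869
Loading dose = maintenance dose × R = 710 × 1.869 ≈ 1330 mg

1330 mg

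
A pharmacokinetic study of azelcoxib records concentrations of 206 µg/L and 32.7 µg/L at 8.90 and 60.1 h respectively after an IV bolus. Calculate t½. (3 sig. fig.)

19.3 hours

k = ln(C₁/C₂) / (t₂ − t₁) = ln(206/32.7) / (60.1 − 8.90)
  = 1.841 / 51.20 = 0.03595 h⁻¹
t½ = ln 2 / k = ln 2 / 0.03595 ≈ 19.3 hours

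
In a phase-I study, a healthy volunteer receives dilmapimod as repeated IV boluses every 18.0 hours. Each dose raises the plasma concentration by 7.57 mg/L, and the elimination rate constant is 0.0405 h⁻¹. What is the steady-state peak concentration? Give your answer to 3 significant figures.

14.6 mg/L

Fraction remaining after one interval: e^(−kτ) = e^(−0.04050 × 18.0) = 0.4824
R = 1 / (1 − 0.4824) = 1.932
Css,max = 7.57 × 1.932 ≈ 14.6 mg/L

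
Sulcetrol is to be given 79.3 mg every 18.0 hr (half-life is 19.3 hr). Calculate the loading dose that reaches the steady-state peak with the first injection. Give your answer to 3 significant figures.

167 mg

k = ln 2 / 19.3 = 0.03591 hr⁻¹
Accumulation ratio R = 1 / (1 − e^(−kτ)) = 1 / (1 − e^(−0.03591×18.0)) = 1 / (1 − 0.5239) = 2.100
Loading dose = maintenance dose × R = 79.3 × 2.100 ≈ 167 mg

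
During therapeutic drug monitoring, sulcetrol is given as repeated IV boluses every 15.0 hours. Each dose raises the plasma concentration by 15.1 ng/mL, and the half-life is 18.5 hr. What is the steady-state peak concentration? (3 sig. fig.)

k = ln 2 / 18.5 = 0.03747 hr⁻¹
Fraction remaining after one interval: e^(−kτ) = e^(−0.03747 × 15.0) = 0.5701
R = 1 / (1 − 0.5701) = 2.326
Css,max = 15.1 × 2.326 ≈ 35.1 ng/mL

35.1 ng/mL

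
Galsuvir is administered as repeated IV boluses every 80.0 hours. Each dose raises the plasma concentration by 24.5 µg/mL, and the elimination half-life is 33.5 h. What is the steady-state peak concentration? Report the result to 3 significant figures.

30.3 µg/mL

k = ln 2 / 33.5 = 0.02069 h⁻¹
Fraction remaining after one interval: e^(−kτ) = e^(−0.02069 × 80.0) = 0.1910
R = 1 / (1 − 0.1910) = 1.236
Css,max = 24.5 × 1.236 ≈ 30.3 µg/mL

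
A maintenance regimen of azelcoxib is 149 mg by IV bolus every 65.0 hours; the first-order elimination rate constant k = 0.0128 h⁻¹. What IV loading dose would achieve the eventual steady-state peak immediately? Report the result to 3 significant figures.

264 mg

Accumulation ratio R = 1 / (1 − e^(−kτ)) = 1 / (1 − e^(−0.01280×65.0)) = 1 / (1 − 0.4352) = 1.770
Loading dose = maintenance dose × R = 149 × 1.770 ≈ 264 mg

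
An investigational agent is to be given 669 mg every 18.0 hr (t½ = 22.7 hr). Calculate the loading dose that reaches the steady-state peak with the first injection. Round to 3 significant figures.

k = ln 2 / 22.7 = 0.03054 hr⁻¹
Accumulation ratio R = 1 / (1 − e^(−kτ)) = 1 / (1 − e^(−0.03054×18.0)) = 1 / (1 − 0.5772) = 2.365
Loading dose = maintenance dose × R = 669 × 2.365 ≈ 1580 mg

1580 mg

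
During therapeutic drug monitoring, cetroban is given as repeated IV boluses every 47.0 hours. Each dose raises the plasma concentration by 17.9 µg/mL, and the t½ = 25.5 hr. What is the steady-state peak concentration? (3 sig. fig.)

k = ln 2 / 25.5 = 0.02718 hr⁻¹
Fraction remaining after one interval: e^(−kτ) = e^(−0.02718 × 47.0) = 0.2787
R = 1 / (1 − 0.2787) = 1.386
Css,max = 17.9 × 1.386 ≈ 24.8 µg/mL

24.8 µg/mL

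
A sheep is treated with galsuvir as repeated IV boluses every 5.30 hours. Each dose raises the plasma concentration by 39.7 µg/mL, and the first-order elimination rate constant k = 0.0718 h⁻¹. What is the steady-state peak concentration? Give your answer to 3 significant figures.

Fraction remaining after one interval: e^(−kτ) = e^(−0.07180 × 5.30) = 0.6835
R = 1 / (1 − 0.6835) = 3.159
Css,max = 39.7 × 3.159 ≈ 125 µg/mL

125 µg/mL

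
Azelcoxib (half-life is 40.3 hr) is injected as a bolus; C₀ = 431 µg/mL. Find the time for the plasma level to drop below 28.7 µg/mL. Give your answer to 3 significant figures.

k = ln 2 / 40.3 = 0.01720 hr⁻¹
C(t) = C₀ e^(−kt)  ⇒  t = ln(C₀/C) / k
t = ln(431/28.7) / 0.01720 = 2.709 / 0.01720 ≈ 158 hours

158 hours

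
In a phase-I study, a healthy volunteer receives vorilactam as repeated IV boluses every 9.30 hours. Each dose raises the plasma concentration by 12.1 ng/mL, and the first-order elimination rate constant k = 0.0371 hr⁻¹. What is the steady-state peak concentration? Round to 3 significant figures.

41.5 ng/mL

Fraction remaining after one interval: e^(−kτ) = e^(−0.03710 × 9.30) = 0.7082
R = 1 / (1 − 0.7082) = 3.427
Css,max = 12.1 × 3.427 ≈ 41.5 ng/mL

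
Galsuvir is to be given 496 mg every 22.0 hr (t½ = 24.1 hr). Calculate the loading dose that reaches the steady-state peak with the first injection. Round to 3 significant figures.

k = ln 2 / 24.1 = 0.02876 hr⁻¹
Accumulation ratio R = 1 / (1 − e^(−kτ)) = 1 / (1 − e^(−0.02876×22.0)) = 1 / (1 − 0.5311) = 2.133
Loading dose = maintenance dose × R = 496 × 2.133 ≈ 1060 mg

1060 mg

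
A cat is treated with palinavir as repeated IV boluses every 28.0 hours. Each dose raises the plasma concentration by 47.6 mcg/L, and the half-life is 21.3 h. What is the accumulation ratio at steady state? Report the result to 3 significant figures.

1.67

k = ln 2 / 21.3 = 0.03254 h⁻¹
Fraction remaining after one interval: e^(−kτ) = e^(−0.03254 × 28.0) = 0.4020
R = 1 / (1 − 0.4020) = 1 / 0.5980 ≈ 1.67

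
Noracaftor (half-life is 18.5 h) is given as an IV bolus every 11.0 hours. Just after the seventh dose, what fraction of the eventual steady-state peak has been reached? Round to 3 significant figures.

0.944

k = ln 2 / 18.5 = 0.03747 h⁻¹
f_n = 1 − e^(−nkτ) = 1 − e^(−7 × 0.03747 × 11.0) = 1 − e^(−2.885) = 1 − 0.05586 ≈ 0.944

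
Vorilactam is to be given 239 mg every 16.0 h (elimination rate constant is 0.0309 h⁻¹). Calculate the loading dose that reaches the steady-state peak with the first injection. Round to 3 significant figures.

Accumulation ratio R = 1 / (1 − e^(−kτ)) = 1 / (1 − e^(−0.03090×16.0)) = 1 / (1 − 0.6099) = 2.564
Loading dose = maintenance dose × R = 239 × 2.564 ≈ 613 mg

613 mg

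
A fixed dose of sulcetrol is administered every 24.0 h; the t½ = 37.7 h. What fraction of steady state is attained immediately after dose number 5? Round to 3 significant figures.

k = ln 2 / 37.7 = 0.01839 h⁻¹
f_n = 1 − e^(−nkτ) = 1 − e^(−5 × 0.01839 × 24.0) = 1 − e^(−2.206) = 1 − 0.1101 ≈ 0.890

0.890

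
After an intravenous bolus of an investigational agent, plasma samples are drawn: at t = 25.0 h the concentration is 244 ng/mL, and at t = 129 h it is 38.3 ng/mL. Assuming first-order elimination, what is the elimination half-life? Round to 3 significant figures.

k = ln(C₁/C₂) / (t₂ − t₁) = ln(244/38.3) / (129 − 25.0)
  = 1.852 / 104.0 = 0.01780 h⁻¹
t½ = ln 2 / k = ln 2 / 0.01780 ≈ 38.9 hours

38.9 hours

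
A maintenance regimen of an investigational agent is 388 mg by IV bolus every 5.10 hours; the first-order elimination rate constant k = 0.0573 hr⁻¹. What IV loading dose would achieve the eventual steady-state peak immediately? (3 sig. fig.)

Accumulation ratio R = 1 / (1 − e^(−kτ)) = 1 / (1 − e^(−0.05730×5.10)) = 1 / (1 − 0.7466) = 3.946
Loading dose = maintenance dose × R = 388 × 3.946 ≈ 1530 mg

1530 mg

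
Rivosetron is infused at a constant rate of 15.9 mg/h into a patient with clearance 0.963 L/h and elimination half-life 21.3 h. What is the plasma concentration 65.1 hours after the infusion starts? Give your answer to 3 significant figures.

14.5 mg/L

Css = rate / CL = 15.9 / 0.963 = 16.51 mg/L
k = ln 2 / 21.3 = 0.03254 h⁻¹
C(t) = Css (1 − e^(−kt)) = 16.51 × (1 − e^(−2.118)) = 16.51 × 0.8798 ≈ 14.5 mg/L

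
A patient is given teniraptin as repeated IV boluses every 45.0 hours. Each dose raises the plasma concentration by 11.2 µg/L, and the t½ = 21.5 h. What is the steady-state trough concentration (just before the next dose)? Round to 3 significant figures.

3.43 µg/L

k = ln 2 / 21.5 = 0.03224 h⁻¹
Fraction remaining after one interval: e^(−kτ) = e^(−0.03224 × 45.0) = 0.2344
R = 1 / (1 − 0.2344) = 1.306
Css,max = 11.2 × 1.306 = 14.63 µg/L
Css,min = Css,max × e^(−kτ) = 14.63 × 0.2344 ≈ 3.43 µg/L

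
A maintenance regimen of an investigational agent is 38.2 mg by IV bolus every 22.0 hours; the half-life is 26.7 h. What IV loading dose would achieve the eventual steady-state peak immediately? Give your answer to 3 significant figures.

87.8 mg

k = ln 2 / 26.7 = 0.02596 h⁻¹
Accumulation ratio R = 1 / (1 − e^(−kτ)) = 1 / (1 − e^(−0.02596×22.0)) = 1 / (1 − 0.5649) = 2.298
Loading dose = maintenance dose × R = 38.2 × 2.298 ≈ 87.8 mg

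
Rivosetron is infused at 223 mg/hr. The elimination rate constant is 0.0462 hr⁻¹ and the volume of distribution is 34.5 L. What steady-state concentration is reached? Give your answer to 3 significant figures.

140 mg/L

CL = k · V = 0.0462 × 34.5 = 1.594 L/hr
Css = rate / CL = 223 / 1.594 ≈ 140 mg/L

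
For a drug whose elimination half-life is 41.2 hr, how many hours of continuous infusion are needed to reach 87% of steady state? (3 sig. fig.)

121 hours

k = ln 2 / 41.2 = 0.01682 hr⁻¹
f = 1 − e^(−kt)  ⇒  t = −ln(1 − f) / k
t = −ln(1 − 0.87) / 0.01682 = 2.040 / 0.01682 ≈ 121 hours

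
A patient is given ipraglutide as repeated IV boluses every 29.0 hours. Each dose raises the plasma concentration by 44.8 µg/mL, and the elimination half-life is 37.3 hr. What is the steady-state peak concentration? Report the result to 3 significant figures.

108 µg/mL

k = ln 2 / 37.3 = 0.01858 hr⁻¹
Fraction remaining after one interval: e^(−kτ) = e^(−0.01858 × 29.0) = 0.5834
R = 1 / (1 − 0.5834) = 2.400
Css,max = 44.8 × 2.400 ≈ 108 µg/mL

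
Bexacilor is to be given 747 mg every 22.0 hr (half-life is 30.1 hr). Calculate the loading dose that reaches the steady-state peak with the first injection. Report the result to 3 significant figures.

1880 mg

k = ln 2 / 30.1 = 0.02303 hr⁻¹
Accumulation ratio R = 1 / (1 − e^(−kτ)) = 1 / (1 − e^(−0.02303×22.0)) = 1 / (1 − 0.6025) = 2.516
Loading dose = maintenance dose × R = 747 × 2.516 ≈ 1880 mg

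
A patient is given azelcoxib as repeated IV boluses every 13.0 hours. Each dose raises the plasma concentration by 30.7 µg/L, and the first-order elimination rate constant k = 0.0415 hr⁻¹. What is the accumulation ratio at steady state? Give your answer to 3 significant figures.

2.40

Fraction remaining after one interval: e^(−kτ) = e^(−0.04150 × 13.0) = 0.5830
R = 1 / (1 − 0.5830) = 1 / 0.4170 ≈ 2.40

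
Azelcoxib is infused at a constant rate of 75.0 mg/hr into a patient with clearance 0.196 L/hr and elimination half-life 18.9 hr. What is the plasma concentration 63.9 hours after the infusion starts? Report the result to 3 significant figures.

346 mg/L

Css = rate / CL = 75.0 / 0.196 = 382.7 mg/L
k = ln 2 / 18.9 = 0.03667 hr⁻¹
C(t) = Css (1 − e^(−kt)) = 382.7 × (1 − e^(−2.343)) = 382.7 × 0.9040 ≈ 346 mg/L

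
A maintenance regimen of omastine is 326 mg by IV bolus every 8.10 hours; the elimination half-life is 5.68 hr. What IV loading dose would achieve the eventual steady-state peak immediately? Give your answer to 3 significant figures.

k = ln 2 / 5.68 = 0.1220 hr⁻¹
Accumulation ratio R = 1 / (1 − e^(−kτ)) = 1 / (1 − e^(−0.1220×8.10)) = 1 / (1 − 0.3721) = 1.593
Loading dose = maintenance dose × R = 326 × 1.593 ≈ 519 mg

519 mg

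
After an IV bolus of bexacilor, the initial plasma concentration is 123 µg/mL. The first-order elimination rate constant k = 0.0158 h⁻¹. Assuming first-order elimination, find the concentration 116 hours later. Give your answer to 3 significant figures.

C(t) = C₀ e^(−kt) = 123 × e^(−0.01580 × 116) = 123 × e^(−1.833) = 123 × 0.1600 ≈ 19.7 µg/mL

19.7 µg/mL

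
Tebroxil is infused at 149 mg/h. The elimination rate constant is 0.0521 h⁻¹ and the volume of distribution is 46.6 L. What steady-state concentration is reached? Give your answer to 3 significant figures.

61.4 µg/mL

CL = k · V = 0.0521 × 46.6 = 2.428 L/h
Css = rate / CL = 149 / 2.428 ≈ 61.4 µg/mL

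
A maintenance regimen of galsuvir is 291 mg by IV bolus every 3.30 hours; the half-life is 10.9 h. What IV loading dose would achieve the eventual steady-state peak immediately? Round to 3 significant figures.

1540 mg

k = ln 2 / 10.9 = 0.06359 h⁻¹
Accumulation ratio R = 1 / (1 − e^(−kτ)) = 1 / (1 − e^(−0.06359×3.30)) = 1 / (1 − 0.8107) = 5.283
Loading dose = maintenance dose × R = 291 × 5.283 ≈ 1540 mg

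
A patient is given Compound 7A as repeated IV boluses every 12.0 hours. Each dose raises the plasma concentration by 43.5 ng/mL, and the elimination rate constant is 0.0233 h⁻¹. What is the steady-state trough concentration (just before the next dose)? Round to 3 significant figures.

Fraction remaining after one interval: e^(−kτ) = e^(−0.02330 × 12.0) = 0.7561
R = 1 / (1 − 0.7561) = 4.100
Css,max = 43.5 × 4.100 = 178.3 ng/mL
Css,min = Css,max × e^(−kτ) = 178.3 × 0.7561 ≈ 135 ng/mL

135 ng/mL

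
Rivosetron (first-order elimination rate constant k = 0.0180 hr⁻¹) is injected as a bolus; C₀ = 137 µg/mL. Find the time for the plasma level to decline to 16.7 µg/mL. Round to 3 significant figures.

C(t) = C₀ e^(−kt)  ⇒  t = ln(C₀/C) / k
t = ln(137/16.7) / 0.01800 = 2.105 / 0.01800 ≈ 117 hours

117 hours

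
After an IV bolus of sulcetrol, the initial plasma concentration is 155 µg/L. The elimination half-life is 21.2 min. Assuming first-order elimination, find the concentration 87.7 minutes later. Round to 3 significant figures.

k = ln 2 / 21.2 = 0.03270 min⁻¹
C(t) = C₀ e^(−kt) = 155 × e^(−0.03270 × 87.7) = 155 × e^(−2.867) = 155 × 0.05685 ≈ 8.81 µg/L

8.81 µg/L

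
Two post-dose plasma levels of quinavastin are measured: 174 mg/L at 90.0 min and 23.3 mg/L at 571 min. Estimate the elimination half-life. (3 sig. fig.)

166 minutes

k = ln(C₁/C₂) / (t₂ − t₁) = ln(174/23.3) / (571 − 90.0)
  = 2.011 / 481.0 = 0.004180 min⁻¹
t½ = ln 2 / k = ln 2 / 0.004180 ≈ 166 minutes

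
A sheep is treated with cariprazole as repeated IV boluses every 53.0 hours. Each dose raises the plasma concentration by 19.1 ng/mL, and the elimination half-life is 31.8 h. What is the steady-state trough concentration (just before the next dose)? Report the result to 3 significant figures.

8.78 ng/mL

k = ln 2 / 31.8 = 0.02180 h⁻¹
Fraction remaining after one interval: e^(−kτ) = e^(−0.02180 × 53.0) = 0.3150
R = 1 / (1 − 0.3150) = 1.460
Css,max = 19.1 × 1.460 = 27.88 ng/mL
Css,min = Css,max × e^(−kτ) = 27.88 × 0.3150 ≈ 8.78 ng/mL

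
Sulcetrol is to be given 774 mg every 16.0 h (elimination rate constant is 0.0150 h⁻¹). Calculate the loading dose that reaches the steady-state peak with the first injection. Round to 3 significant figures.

Accumulation ratio R = 1 / (1 − e^(−kτ)) = 1 / (1 − e^(−0.01500×16.0)) = 1 / (1 − 0.7866) = 4.687
Loading dose = maintenance dose × R = 774 × 4.687 ≈ 3630 mg

3630 mg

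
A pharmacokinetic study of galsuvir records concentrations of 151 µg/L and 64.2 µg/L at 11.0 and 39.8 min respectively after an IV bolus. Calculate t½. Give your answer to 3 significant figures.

23.3 minutes

k = ln(C₁/C₂) / (t₂ − t₁) = ln(151/64.2) / (39.8 − 11.0)
  = 0.8553 / 28.80 = 0.02970 min⁻¹
t½ = ln 2 / k = ln 2 / 0.02970 ≈ 23.3 minutes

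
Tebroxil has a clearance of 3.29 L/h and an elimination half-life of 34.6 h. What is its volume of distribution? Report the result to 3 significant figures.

164 L

k = ln 2 / t½ = ln 2 / 34.6 = 0.02003 h⁻¹
V = CL / k = 3.29 / 0.02003 ≈ 164 L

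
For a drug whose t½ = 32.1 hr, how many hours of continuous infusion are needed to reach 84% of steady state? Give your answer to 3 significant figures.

84.9 hours

k = ln 2 / 32.1 = 0.02159 hr⁻¹
f = 1 − e^(−kt)  ⇒  t = −ln(1 − f) / k
t = −ln(1 − 0.84) / 0.02159 = 1.833 / 0.02159 ≈ 84.9 hours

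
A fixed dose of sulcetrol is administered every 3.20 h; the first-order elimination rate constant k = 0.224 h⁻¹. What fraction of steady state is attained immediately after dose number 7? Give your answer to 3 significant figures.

0.993

f_n = 1 − e^(−nkτ) = 1 − e^(−7 × 0.2240 × 3.20) = 1 − e^(−5.018) = 1 − 0.006620 ≈ 0.993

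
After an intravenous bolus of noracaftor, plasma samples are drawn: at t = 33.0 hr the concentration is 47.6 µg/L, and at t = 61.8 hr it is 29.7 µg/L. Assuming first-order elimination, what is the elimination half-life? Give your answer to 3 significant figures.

42.3 hours

k = ln(C₁/C₂) / (t₂ − t₁) = ln(47.6/29.7) / (61.8 − 33.0)
  = 0.4717 / 28.80 = 0.01638 hr⁻¹
t½ = ln 2 / k = ln 2 / 0.01638 ≈ 42.3 hours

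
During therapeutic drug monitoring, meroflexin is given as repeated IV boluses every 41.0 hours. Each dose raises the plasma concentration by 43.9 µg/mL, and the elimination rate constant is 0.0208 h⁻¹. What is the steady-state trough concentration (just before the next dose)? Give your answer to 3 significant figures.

Fraction remaining after one interval: e^(−kτ) = e^(−0.02080 × 41.0) = 0.4262
R = 1 / (1 − 0.4262) = 1.743
Css,max = 43.9 × 1.743 = 76.51 µg/mL
Css,min = Css,max × e^(−kτ) = 76.51 × 0.4262 ≈ 32.6 µg/mL

32.6 µg/mL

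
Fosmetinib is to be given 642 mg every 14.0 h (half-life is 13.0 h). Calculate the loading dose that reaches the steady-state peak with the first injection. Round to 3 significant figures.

k = ln 2 / 13.0 = 0.05332 h⁻¹
Accumulation ratio R = 1 / (1 − e^(−kτ)) = 1 / (1 − e^(−0.05332×14.0)) = 1 / (1 − 0.4740) = 1.901
Loading dose = maintenance dose × R = 642 × 1.901 ≈ 1220 mg

1220 mg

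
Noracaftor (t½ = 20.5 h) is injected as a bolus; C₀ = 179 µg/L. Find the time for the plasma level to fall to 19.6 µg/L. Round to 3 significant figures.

k = ln 2 / 20.5 = 0.03381 h⁻¹
C(t) = C₀ e^(−kt)  ⇒  t = ln(C₀/C) / k
t = ln(179/19.6) / 0.03381 = 2.212 / 0.03381 ≈ 65.4 hours

65.4 hours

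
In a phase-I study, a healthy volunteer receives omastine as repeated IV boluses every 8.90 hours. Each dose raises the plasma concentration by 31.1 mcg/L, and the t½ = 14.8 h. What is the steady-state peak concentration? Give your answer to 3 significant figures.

k = ln 2 / 14.8 = 0.04683 h⁻¹
Fraction remaining after one interval: e^(−kτ) = e^(−0.04683 × 8.90) = 0.6591
R = 1 / (1 − 0.6591) = 2.934
Css,max = 31.1 × 2.934 ≈ 91.2 mcg/L

91.2 mcg/L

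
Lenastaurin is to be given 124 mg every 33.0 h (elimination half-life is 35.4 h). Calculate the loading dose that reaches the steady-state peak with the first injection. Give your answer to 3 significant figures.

261 mg

k = ln 2 / 35.4 = 0.01958 h⁻¹
Accumulation ratio R = 1 / (1 − e^(−kτ)) = 1 / (1 − e^(−0.01958×33.0)) = 1 / (1 − 0.5241) = 2.101
Loading dose = maintenance dose × R = 124 × 2.101 ≈ 261 mg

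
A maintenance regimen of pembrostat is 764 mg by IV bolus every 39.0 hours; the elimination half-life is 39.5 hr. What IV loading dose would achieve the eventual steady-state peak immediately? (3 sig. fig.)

1540 mg

k = ln 2 / 39.5 = 0.01755 hr⁻¹
Accumulation ratio R = 1 / (1 − e^(−kτ)) = 1 / (1 − e^(−0.01755×39.0)) = 1 / (1 − 0.5044) = 2.018
Loading dose = maintenance dose × R = 764 × 2.018 ≈ 1540 mg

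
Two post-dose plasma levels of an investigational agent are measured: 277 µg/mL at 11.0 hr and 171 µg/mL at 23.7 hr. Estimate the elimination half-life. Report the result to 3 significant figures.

18.3 hours

k = ln(C₁/C₂) / (t₂ − t₁) = ln(277/171) / (23.7 − 11.0)
  = 0.4824 / 12.70 = 0.03798 hr⁻¹
t½ = ln 2 / k = ln 2 / 0.03798 ≈ 18.3 hours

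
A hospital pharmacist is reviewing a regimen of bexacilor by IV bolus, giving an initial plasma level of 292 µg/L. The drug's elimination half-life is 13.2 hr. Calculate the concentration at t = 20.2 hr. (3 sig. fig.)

k = ln 2 / 13.2 = 0.05251 hr⁻¹
C(t) = C₀ e^(−kt) = 292 × e^(−0.05251 × 20.2) = 292 × e^(−1.061) = 292 × 0.3462 ≈ 101 µg/L

101 µg/L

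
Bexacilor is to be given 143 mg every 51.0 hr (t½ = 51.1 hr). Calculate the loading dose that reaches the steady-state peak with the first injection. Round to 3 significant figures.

k = ln 2 / 51.1 = 0.01356 hr⁻¹
Accumulation ratio R = 1 / (1 − e^(−kτ)) = 1 / (1 − e^(−0.01356×51.0)) = 1 / (1 − 0.5007) = 2.003
Loading dose = maintenance dose × R = 143 × 2.003 ≈ 286 mg

286 mg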